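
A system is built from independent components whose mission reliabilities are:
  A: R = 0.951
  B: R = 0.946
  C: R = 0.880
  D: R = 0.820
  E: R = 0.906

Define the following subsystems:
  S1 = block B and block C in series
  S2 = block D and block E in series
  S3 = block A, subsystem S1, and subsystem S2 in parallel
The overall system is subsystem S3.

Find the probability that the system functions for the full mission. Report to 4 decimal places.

0.9979

Series (B and C): 0.946000 × 0.880000 = 0.832480
Series (D and E): 0.820000 × 0.906000 = 0.742920
Parallel (A, [0.832480], and [0.742920]): 1 − (1 − 0.951000)(1 − 0.832480)(1 − 0.742920) = 0.9979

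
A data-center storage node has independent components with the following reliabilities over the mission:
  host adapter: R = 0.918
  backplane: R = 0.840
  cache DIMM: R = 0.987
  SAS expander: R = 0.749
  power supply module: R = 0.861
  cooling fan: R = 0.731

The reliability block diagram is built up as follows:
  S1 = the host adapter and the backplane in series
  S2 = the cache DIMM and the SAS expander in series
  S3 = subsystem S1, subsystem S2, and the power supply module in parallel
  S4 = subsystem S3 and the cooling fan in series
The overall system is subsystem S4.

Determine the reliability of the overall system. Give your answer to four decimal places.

0.7249

Series (host adapter and backplane): 0.918000 × 0.840000 = 0.771120
Series (cache DIMM and SAS expander): 0.987000 × 0.749000 = 0.739263
Parallel ([0.771120], [0.739263], and power supply module): 1 − (1 − 0.771120)(1 − 0.739263)(1 − 0.861000) = 0.991705
Series ([0.991705] and cooling fan): 0.991705 × 0.731000 = 0.7249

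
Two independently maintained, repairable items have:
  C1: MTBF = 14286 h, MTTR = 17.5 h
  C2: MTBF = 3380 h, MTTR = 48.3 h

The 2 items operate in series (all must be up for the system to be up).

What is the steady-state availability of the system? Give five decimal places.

A(C1) = MTBF/(MTBF+MTTR) = 14286/(14286+17.5) = 0.998777
A(C2) = MTBF/(MTBF+MTTR) = 3380/(3380+48.3) = 0.985911
Series availability: 0.998777 × 0.985911 = 0.98471

0.98471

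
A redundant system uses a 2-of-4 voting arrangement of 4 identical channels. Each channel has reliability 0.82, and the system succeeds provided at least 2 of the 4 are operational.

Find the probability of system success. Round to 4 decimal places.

0.9798

R = Σ_{i=2}^{4} C(4,i) p^i (1−p)^{4−i} with p = 0.82
C(4,2)·0.82^2·0.18^2 = 0.130715
C(4,3)·0.82^3·0.18^1 = 0.396985
C(4,4)·0.82^4·0.18^0 = 0.452122
Sum = 0.9798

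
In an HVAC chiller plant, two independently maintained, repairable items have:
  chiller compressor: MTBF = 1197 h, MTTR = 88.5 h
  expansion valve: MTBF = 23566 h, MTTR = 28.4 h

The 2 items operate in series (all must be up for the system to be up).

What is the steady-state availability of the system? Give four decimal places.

A(chiller compressor) = MTBF/(MTBF+MTTR) = 1197/(1197+88.5) = 0.931155
A(expansion valve) = MTBF/(MTBF+MTTR) = 23566/(23566+28.4) = 0.998796
Series availability: 0.931155 × 0.998796 = 0.9300

0.9300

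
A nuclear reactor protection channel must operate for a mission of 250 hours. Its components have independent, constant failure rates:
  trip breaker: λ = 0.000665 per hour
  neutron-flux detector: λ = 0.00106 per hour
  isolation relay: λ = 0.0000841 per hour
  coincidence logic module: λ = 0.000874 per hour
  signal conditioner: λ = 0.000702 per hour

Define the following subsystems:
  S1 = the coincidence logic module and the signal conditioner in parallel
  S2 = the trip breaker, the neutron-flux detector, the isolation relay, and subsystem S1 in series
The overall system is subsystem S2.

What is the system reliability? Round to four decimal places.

0.6161

R(trip breaker) = exp(−0.000665 × 250) = 0.846834
R(neutron-flux detector) = exp(−0.00106 × 250) = 0.767206
R(isolation relay) = exp(−0.0000841 × 250) = 0.979194
R(coincidence logic module) = exp(−0.000874 × 250) = 0.803723
R(signal conditioner) = exp(−0.000702 × 250) = 0.839037
Parallel (coincidence logic module and signal conditioner): 1 − (1 − 0.803723)(1 − 0.839037) = 0.968407
Series (trip breaker, neutron-flux detector, isolation relay, and [0.968407]): 0.846834 × 0.767206 × 0.979194 × 0.968407 = 0.6161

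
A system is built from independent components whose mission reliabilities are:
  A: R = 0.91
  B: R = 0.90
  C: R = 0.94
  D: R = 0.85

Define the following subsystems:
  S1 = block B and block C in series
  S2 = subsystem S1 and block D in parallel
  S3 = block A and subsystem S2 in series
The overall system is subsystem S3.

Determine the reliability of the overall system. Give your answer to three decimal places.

Series (B and C): 0.90000 × 0.94000 = 0.84600
Parallel ([0.84600] and D): 1 − (1 − 0.84600)(1 − 0.85000) = 0.97690
Series (A and [0.97690]): 0.91000 × 0.97690 = 0.889

0.889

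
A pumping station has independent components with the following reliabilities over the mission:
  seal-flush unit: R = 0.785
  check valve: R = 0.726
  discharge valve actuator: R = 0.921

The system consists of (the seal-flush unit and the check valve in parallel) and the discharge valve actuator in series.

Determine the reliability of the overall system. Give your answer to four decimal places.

Parallel (seal-flush unit and check valve): 1 − (1 − 0.785000)(1 − 0.726000) = 0.941090
Series ([0.941090] and discharge valve actuator): 0.941090 × 0.921000 = 0.8667

0.8667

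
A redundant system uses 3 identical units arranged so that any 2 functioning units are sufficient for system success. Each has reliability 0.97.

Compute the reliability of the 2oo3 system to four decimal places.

0.9974

R = Σ_{i=2}^{3} C(3,i) p^i (1−p)^{3−i} with p = 0.97
C(3,2)·0.97^2·0.03^1 = 0.084681
C(3,3)·0.97^3·0.03^0 = 0.912673
Sum = 0.9974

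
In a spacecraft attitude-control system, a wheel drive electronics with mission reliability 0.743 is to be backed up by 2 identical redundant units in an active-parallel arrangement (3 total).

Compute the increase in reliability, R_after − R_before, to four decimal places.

R_before = 0.743
R_after = 1 − (1 − 0.743)^3 = 0.9830
ΔR = 0.9830 − 0.743 = 0.2400

0.2400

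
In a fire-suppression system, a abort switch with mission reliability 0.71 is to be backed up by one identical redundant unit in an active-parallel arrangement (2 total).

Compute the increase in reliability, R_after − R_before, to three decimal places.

R_before = 0.71
R_after = 1 − (1 − 0.71)^2 = 0.916
ΔR = 0.916 − 0.71 = 0.206

0.206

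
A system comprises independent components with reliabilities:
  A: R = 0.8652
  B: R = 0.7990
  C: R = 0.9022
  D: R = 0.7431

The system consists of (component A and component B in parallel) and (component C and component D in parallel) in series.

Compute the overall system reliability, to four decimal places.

0.9485

Parallel (A and B): 1 − (1 − 0.865200)(1 − 0.799000) = 0.972905
Parallel (C and D): 1 − (1 − 0.902200)(1 − 0.743100) = 0.974875
Series ([0.972905] and [0.974875]): 0.972905 × 0.974875 = 0.9485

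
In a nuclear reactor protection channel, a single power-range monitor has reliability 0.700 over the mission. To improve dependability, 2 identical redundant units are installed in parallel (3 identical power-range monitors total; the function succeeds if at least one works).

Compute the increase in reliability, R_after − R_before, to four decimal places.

0.2730

R_before = 0.700
R_after = 1 − (1 − 0.700)^3 = 0.9730
ΔR = 0.9730 − 0.700 = 0.2730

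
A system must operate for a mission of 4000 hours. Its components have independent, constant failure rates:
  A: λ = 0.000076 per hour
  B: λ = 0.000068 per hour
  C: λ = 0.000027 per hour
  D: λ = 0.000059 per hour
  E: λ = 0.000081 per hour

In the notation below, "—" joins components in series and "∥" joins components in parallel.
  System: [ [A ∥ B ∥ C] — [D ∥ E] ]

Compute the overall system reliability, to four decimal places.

R(A) = exp(−0.000076 × 4000) = 0.737861
R(B) = exp(−0.000068 × 4000) = 0.761854
R(C) = exp(−0.000027 × 4000) = 0.897628
R(D) = exp(−0.000059 × 4000) = 0.789781
R(E) = exp(−0.000081 × 4000) = 0.723250
Parallel (A, B, and C): 1 − (1 − 0.737861)(1 − 0.761854)(1 − 0.897628) = 0.993609
Parallel (D and E): 1 − (1 − 0.789781)(1 − 0.723250) = 0.941822
Series ([0.993609] and [0.941822]): 0.993609 × 0.941822 = 0.9358

0.9358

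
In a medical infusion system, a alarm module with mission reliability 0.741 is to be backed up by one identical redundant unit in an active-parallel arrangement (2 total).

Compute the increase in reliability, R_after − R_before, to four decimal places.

0.1919

R_before = 0.741
R_after = 1 − (1 − 0.741)^2 = 0.9329
ΔR = 0.9329 − 0.741 = 0.1919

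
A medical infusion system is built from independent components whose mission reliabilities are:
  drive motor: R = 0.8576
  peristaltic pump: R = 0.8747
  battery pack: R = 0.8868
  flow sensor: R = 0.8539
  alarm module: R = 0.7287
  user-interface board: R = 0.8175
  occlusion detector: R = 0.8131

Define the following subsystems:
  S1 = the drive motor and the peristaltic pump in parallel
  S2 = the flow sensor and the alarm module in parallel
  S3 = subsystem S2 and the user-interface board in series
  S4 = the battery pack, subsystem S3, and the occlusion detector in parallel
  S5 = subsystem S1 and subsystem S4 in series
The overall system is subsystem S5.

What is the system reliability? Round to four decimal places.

Parallel (drive motor and peristaltic pump): 1 − (1 − 0.857600)(1 − 0.874700) = 0.982157
Parallel (flow sensor and alarm module): 1 − (1 − 0.853900)(1 − 0.728700) = 0.960363
Series ([0.960363] and user-interface board): 0.960363 × 0.817500 = 0.785097
Parallel (battery pack, [0.785097], and occlusion detector): 1 − (1 − 0.886800)(1 − 0.785097)(1 − 0.813100) = 0.995453
Series ([0.982157] and [0.995453]): 0.982157 × 0.995453 = 0.9777

0.9777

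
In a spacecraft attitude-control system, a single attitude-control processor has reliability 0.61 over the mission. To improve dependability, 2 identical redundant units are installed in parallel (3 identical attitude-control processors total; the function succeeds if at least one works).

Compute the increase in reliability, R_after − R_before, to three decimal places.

0.331

R_before = 0.61
R_after = 1 − (1 − 0.61)^3 = 0.941
ΔR = 0.941 − 0.61 = 0.331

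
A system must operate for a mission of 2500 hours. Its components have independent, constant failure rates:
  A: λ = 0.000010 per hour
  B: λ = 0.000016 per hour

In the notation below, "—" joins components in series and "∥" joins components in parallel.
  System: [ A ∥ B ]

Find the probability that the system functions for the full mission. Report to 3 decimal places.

R(A) = exp(−0.000010 × 2500) = 0.97531
R(B) = exp(−0.000016 × 2500) = 0.96079
Parallel (A and B): 1 − (1 − 0.97531)(1 − 0.96079) = 0.999

0.999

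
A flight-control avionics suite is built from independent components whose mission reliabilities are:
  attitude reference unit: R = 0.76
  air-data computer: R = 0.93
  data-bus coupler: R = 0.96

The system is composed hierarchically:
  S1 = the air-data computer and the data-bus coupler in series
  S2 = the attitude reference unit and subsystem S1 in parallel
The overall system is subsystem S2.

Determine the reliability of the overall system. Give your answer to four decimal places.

Series (air-data computer and data-bus coupler): 0.930000 × 0.960000 = 0.892800
Parallel (attitude reference unit and [0.892800]): 1 − (1 − 0.760000)(1 − 0.892800) = 0.9743

0.9743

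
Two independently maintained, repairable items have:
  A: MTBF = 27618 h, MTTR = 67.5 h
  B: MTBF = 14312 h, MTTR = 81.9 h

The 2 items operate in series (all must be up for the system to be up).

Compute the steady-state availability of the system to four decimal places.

0.9919

A(A) = MTBF/(MTBF+MTTR) = 27618/(27618+67.5) = 0.997562
A(B) = MTBF/(MTBF+MTTR) = 14312/(14312+81.9) = 0.994310
Series availability: 0.997562 × 0.994310 = 0.9919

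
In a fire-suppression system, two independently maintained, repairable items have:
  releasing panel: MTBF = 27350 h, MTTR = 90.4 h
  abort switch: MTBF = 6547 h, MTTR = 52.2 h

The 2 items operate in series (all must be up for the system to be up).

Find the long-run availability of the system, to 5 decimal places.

A(releasing panel) = MTBF/(MTBF+MTTR) = 27350/(27350+90.4) = 0.996706
A(abort switch) = MTBF/(MTBF+MTTR) = 6547/(6547+52.2) = 0.992090
Series availability: 0.996706 × 0.992090 = 0.98882

0.98882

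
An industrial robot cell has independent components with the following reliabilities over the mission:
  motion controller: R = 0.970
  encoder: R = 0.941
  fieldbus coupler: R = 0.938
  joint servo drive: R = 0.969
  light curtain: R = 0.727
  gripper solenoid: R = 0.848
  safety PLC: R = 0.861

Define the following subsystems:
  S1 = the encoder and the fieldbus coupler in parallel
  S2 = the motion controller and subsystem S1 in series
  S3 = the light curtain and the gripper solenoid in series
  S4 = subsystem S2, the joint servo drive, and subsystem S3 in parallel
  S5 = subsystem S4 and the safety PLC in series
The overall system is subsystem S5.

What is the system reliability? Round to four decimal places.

0.8607

Parallel (encoder and fieldbus coupler): 1 − (1 − 0.941000)(1 − 0.938000) = 0.996342
Series (motion controller and [0.996342]): 0.970000 × 0.996342 = 0.966452
Series (light curtain and gripper solenoid): 0.727000 × 0.848000 = 0.616496
Parallel ([0.966452], joint servo drive, and [0.616496]): 1 − (1 − 0.966452)(1 − 0.969000)(1 − 0.616496) = 0.999601
Series ([0.999601] and safety PLC): 0.999601 × 0.861000 = 0.8607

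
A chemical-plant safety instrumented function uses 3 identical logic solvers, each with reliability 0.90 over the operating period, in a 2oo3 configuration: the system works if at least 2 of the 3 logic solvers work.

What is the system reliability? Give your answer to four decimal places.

R = Σ_{i=2}^{3} C(3,i) p^i (1−p)^{3−i} with p = 0.90
C(3,2)·0.90^2·0.10^1 = 0.243000
C(3,3)·0.90^3·0.10^0 = 0.729000
Sum = 0.9720

0.9720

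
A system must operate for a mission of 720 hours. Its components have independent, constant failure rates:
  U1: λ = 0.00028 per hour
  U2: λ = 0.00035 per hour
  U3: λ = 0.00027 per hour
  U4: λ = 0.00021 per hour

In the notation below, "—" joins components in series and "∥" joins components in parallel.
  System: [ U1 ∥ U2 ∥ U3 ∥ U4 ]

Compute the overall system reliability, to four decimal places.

R(U1) = exp(−0.00028 × 720) = 0.817422
R(U2) = exp(−0.00035 × 720) = 0.777245
R(U3) = exp(−0.00027 × 720) = 0.823329
R(U4) = exp(−0.00021 × 720) = 0.859676
Parallel (U1, U2, U3, and U4): 1 − (1 − 0.817422)(1 − 0.777245)(1 − 0.823329)(1 − 0.859676) = 0.9990

0.9990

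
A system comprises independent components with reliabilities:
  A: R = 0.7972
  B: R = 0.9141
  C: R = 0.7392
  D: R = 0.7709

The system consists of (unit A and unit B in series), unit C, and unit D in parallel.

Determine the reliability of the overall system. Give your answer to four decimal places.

Series (A and B): 0.797200 × 0.914100 = 0.728721
Parallel ([0.728721], C, and D): 1 − (1 − 0.728721)(1 − 0.739200)(1 − 0.770900) = 0.9838

0.9838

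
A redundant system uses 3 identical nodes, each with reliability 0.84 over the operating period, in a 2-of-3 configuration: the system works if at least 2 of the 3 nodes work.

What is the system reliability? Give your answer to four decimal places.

0.9314

R = Σ_{i=2}^{3} C(3,i) p^i (1−p)^{3−i} with p = 0.84
C(3,2)·0.84^2·0.16^1 = 0.338688
C(3,3)·0.84^3·0.16^0 = 0.592704
Sum = 0.9314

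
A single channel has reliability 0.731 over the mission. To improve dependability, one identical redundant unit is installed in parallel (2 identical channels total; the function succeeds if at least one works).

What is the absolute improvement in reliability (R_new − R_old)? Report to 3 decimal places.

R_before = 0.731
R_after = 1 − (1 − 0.731)^2 = 0.928
ΔR = 0.928 − 0.731 = 0.197

0.197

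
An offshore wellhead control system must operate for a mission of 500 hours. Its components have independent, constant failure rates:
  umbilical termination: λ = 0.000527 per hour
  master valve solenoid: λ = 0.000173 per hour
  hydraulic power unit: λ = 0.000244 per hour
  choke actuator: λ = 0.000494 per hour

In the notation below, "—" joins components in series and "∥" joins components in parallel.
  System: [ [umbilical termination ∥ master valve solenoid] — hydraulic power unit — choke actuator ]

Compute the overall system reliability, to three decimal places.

R(umbilical termination) = exp(−0.000527 × 500) = 0.76836
R(master valve solenoid) = exp(−0.000173 × 500) = 0.91714
R(hydraulic power unit) = exp(−0.000244 × 500) = 0.88515
R(choke actuator) = exp(−0.000494 × 500) = 0.78114
Parallel (umbilical termination and master valve solenoid): 1 − (1 − 0.76836)(1 − 0.91714) = 0.98081
Series ([0.98081], hydraulic power unit, and choke actuator): 0.98081 × 0.88515 × 0.78114 = 0.678

0.678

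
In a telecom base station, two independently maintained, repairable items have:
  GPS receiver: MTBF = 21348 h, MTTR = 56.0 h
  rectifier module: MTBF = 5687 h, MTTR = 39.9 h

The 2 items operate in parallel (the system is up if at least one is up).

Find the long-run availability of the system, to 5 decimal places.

A(GPS receiver) = MTBF/(MTBF+MTTR) = 21348/(21348+56.0) = 0.997384
A(rectifier module) = MTBF/(MTBF+MTTR) = 5687/(5687+39.9) = 0.993033
Parallel availability: 1 − (1 − 0.997384)(1 − 0.993033) = 0.99998

0.99998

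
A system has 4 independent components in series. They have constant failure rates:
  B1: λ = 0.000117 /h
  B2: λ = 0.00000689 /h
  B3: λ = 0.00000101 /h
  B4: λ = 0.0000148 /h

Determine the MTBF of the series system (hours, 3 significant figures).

Series of exponential components: λ_sys = Σ λ_i
λ_sys = 0.000117 + 0.00000689 + 0.00000101 + 0.0000148 = 1.3970e-04 /h
MTBF = 1 / λ_sys = 7160 h

7160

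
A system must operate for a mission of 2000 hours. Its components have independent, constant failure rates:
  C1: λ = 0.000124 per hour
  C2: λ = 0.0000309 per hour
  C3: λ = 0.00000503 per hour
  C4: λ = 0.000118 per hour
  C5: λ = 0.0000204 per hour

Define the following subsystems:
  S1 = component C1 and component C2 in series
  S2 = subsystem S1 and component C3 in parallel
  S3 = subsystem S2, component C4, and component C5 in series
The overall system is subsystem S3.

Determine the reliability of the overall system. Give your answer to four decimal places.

0.7562

R(C1) = exp(−0.000124 × 2000) = 0.780360
R(C2) = exp(−0.0000309 × 2000) = 0.940071
R(C3) = exp(−0.00000503 × 2000) = 0.989990
R(C4) = exp(−0.000118 × 2000) = 0.789781
R(C5) = exp(−0.0000204 × 2000) = 0.960021
Series (C1 and C2): 0.780360 × 0.940071 = 0.733594
Parallel ([0.733594] and C3): 1 − (1 − 0.733594)(1 − 0.989990) = 0.997333
Series ([0.997333], C4, and C5): 0.997333 × 0.789781 × 0.960021 = 0.7562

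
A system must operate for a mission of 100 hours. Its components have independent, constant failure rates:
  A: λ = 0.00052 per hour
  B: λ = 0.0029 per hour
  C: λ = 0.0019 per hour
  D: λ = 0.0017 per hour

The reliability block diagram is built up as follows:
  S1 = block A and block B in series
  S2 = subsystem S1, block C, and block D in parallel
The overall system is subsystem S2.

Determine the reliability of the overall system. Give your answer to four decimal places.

0.9922

R(A) = exp(−0.00052 × 100) = 0.949329
R(B) = exp(−0.0029 × 100) = 0.748264
R(C) = exp(−0.0019 × 100) = 0.826959
R(D) = exp(−0.0017 × 100) = 0.843665
Series (A and B): 0.949329 × 0.748264 = 0.710349
Parallel ([0.710349], C, and D): 1 − (1 − 0.710349)(1 − 0.826959)(1 − 0.843665) = 0.9922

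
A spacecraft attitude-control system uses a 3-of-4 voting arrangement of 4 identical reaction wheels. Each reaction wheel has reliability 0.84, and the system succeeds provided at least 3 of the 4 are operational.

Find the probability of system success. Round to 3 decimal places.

0.877

R = Σ_{i=3}^{4} C(4,i) p^i (1−p)^{4−i} with p = 0.84
C(4,3)·0.84^3·0.16^1 = 0.37933
C(4,4)·0.84^4·0.16^0 = 0.49787
Sum = 0.877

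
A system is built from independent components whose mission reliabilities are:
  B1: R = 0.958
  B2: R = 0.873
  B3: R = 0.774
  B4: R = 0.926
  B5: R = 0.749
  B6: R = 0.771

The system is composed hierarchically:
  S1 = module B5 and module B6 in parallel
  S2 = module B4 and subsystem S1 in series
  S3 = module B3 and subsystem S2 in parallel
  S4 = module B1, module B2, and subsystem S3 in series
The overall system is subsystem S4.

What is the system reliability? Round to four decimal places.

Parallel (B5 and B6): 1 − (1 − 0.749000)(1 − 0.771000) = 0.942521
Series (B4 and [0.942521]): 0.926000 × 0.942521 = 0.872774
Parallel (B3 and [0.872774]): 1 − (1 − 0.774000)(1 − 0.872774) = 0.971247
Series (B1, B2, and [0.971247]): 0.958000 × 0.873000 × 0.971247 = 0.8123

0.8123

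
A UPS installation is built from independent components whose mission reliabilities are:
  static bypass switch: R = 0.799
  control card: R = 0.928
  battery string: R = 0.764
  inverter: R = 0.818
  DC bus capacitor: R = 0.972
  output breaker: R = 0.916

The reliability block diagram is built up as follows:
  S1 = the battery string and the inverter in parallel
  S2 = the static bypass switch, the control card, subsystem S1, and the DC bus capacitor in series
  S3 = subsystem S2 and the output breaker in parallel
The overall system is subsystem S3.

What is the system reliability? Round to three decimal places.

Parallel (battery string and inverter): 1 − (1 − 0.76400)(1 − 0.81800) = 0.95705
Series (static bypass switch, control card, [0.95705], and DC bus capacitor): 0.79900 × 0.92800 × 0.95705 × 0.97200 = 0.68976
Parallel ([0.68976] and output breaker): 1 − (1 − 0.68976)(1 − 0.91600) = 0.974

0.974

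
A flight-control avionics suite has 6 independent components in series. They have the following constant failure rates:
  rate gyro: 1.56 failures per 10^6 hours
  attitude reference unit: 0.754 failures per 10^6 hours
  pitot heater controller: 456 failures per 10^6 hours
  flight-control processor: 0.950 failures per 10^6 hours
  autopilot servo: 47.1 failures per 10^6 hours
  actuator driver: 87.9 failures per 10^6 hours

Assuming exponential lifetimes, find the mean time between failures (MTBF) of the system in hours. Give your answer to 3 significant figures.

Series of exponential components: λ_sys = Σ λ_i
λ_sys = 0.00000156 + 0.000000754 + 0.000456 + 0.000000950 + 0.0000471 + 0.0000879 = 5.9426e-04 /h
MTBF = 1 / λ_sys = 1680 h

1680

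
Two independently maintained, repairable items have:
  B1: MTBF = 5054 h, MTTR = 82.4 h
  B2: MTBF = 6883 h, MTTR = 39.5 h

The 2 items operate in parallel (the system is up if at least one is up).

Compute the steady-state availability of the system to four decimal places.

A(B1) = MTBF/(MTBF+MTTR) = 5054/(5054+82.4) = 0.983958
A(B2) = MTBF/(MTBF+MTTR) = 6883/(6883+39.5) = 0.994294
Parallel availability: 1 − (1 − 0.983958)(1 − 0.994294) = 0.9999

0.9999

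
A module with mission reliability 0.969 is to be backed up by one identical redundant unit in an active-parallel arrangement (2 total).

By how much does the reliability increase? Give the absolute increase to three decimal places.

R_before = 0.969
R_after = 1 − (1 − 0.969)^2 = 0.999
ΔR = 0.999 − 0.969 = 0.030

0.030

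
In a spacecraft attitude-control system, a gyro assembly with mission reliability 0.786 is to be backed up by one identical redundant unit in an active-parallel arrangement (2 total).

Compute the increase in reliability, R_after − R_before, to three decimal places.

R_before = 0.786
R_after = 1 − (1 − 0.786)^2 = 0.954
ΔR = 0.954 − 0.786 = 0.168

0.168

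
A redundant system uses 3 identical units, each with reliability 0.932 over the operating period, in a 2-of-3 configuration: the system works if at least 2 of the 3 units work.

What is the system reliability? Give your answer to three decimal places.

0.987

R = Σ_{i=2}^{3} C(3,i) p^i (1−p)^{3−i} with p = 0.932
C(3,2)·0.932^2·0.068^1 = 0.17720
C(3,3)·0.932^3·0.068^0 = 0.80956
Sum = 0.987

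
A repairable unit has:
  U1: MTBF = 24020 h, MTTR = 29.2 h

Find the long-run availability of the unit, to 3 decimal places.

A(U1) = MTBF/(MTBF+MTTR) = 24020/(24020+29.2) = 0.999

0.999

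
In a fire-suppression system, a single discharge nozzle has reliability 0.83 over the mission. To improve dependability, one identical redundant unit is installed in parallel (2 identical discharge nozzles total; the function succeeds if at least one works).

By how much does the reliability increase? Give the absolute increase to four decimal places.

R_before = 0.83
R_after = 1 − (1 − 0.83)^2 = 0.9711
ΔR = 0.9711 − 0.83 = 0.1411

0.1411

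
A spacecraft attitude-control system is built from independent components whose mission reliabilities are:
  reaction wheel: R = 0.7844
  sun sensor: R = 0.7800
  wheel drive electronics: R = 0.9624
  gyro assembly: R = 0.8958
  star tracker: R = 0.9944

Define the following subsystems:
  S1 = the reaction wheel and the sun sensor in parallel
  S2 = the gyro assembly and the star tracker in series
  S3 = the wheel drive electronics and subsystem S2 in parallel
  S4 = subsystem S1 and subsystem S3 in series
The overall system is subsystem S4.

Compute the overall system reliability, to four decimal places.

0.9487

Parallel (reaction wheel and sun sensor): 1 − (1 − 0.784400)(1 − 0.780000) = 0.952568
Series (gyro assembly and star tracker): 0.895800 × 0.994400 = 0.890784
Parallel (wheel drive electronics and [0.890784]): 1 − (1 − 0.962400)(1 − 0.890784) = 0.995893
Series ([0.952568] and [0.995893]): 0.952568 × 0.995893 = 0.9487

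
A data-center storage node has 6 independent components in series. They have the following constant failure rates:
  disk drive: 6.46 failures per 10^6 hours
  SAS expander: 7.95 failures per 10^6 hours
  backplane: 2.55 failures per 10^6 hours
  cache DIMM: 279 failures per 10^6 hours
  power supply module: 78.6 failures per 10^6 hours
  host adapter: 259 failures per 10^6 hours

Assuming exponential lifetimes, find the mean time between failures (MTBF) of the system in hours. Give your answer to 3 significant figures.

1580

Series of exponential components: λ_sys = Σ λ_i
λ_sys = 0.00000646 + 0.00000795 + 0.00000255 + 0.000279 + 0.0000786 + 0.000259 = 6.3356e-04 /h
MTBF = 1 / λ_sys = 1580 h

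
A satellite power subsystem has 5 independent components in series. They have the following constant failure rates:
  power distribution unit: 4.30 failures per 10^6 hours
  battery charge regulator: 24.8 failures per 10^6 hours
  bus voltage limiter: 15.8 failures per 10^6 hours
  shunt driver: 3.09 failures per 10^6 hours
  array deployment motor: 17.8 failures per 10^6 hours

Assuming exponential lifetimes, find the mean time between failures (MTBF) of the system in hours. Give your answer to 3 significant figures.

15200

Series of exponential components: λ_sys = Σ λ_i
λ_sys = 0.00000430 + 0.0000248 + 0.0000158 + 0.00000309 + 0.0000178 = 6.5790e-05 /h
MTBF = 1 / λ_sys = 15200 h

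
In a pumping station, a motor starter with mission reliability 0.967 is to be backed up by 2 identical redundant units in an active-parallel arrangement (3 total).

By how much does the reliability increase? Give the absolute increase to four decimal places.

R_before = 0.967
R_after = 1 − (1 − 0.967)^3 = 1.0000
ΔR = 1.0000 − 0.967 = 0.0330

0.0330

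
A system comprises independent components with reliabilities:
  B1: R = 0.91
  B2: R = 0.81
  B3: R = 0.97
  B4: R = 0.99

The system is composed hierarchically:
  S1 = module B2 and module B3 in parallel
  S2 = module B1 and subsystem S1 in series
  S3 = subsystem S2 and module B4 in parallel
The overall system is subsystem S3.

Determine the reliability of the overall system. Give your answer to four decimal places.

0.9990

Parallel (B2 and B3): 1 − (1 − 0.810000)(1 − 0.970000) = 0.994300
Series (B1 and [0.994300]): 0.910000 × 0.994300 = 0.904813
Parallel ([0.904813] and B4): 1 − (1 − 0.904813)(1 − 0.990000) = 0.9990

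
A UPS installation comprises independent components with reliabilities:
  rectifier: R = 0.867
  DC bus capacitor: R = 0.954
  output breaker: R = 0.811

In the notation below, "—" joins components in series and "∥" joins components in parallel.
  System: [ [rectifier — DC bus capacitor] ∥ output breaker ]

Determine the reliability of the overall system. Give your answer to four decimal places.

0.9673

Series (rectifier and DC bus capacitor): 0.867000 × 0.954000 = 0.827118
Parallel ([0.827118] and output breaker): 1 − (1 − 0.827118)(1 − 0.811000) = 0.9673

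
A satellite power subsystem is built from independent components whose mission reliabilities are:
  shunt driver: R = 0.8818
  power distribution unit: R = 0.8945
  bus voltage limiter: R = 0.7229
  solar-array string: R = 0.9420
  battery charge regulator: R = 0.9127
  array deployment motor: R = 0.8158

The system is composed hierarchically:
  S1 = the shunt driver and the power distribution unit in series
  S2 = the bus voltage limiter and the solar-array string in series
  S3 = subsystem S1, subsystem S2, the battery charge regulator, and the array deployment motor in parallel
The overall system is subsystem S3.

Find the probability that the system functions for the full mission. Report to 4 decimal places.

Series (shunt driver and power distribution unit): 0.881800 × 0.894500 = 0.788770
Series (bus voltage limiter and solar-array string): 0.722900 × 0.942000 = 0.680972
Parallel ([0.788770], [0.680972], battery charge regulator, and array deployment motor): 1 − (1 − 0.788770)(1 − 0.680972)(1 − 0.912700)(1 − 0.815800) = 0.9989

0.9989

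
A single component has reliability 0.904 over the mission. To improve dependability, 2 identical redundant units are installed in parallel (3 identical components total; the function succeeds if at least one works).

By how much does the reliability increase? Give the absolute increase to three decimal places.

R_before = 0.904
R_after = 1 − (1 − 0.904)^3 = 0.999
ΔR = 0.999 − 0.904 = 0.095

0.095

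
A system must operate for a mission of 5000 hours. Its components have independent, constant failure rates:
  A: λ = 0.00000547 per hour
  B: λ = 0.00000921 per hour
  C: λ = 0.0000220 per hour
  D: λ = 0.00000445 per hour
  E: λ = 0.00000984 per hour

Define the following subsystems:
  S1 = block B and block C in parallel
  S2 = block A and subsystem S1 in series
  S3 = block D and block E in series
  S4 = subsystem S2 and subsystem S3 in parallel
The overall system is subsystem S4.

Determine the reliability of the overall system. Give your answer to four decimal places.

0.9978

R(A) = exp(−0.00000547 × 5000) = 0.973021
R(B) = exp(−0.00000921 × 5000) = 0.954994
R(C) = exp(−0.0000220 × 5000) = 0.895834
R(D) = exp(−0.00000445 × 5000) = 0.977996
R(E) = exp(−0.00000984 × 5000) = 0.951991
Parallel (B and C): 1 − (1 − 0.954994)(1 − 0.895834) = 0.995312
Series (A and [0.995312]): 0.973021 × 0.995312 = 0.968459
Series (D and E): 0.977996 × 0.951991 = 0.931043
Parallel ([0.968459] and [0.931043]): 1 − (1 − 0.968459)(1 − 0.931043) = 0.9978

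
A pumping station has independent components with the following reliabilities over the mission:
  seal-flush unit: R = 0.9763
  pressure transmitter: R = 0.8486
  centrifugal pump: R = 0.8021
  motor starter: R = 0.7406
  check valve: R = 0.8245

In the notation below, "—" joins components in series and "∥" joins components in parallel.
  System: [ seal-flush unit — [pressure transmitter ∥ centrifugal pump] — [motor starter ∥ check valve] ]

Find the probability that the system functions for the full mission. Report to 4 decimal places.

Parallel (pressure transmitter and centrifugal pump): 1 − (1 − 0.848600)(1 − 0.802100) = 0.970038
Parallel (motor starter and check valve): 1 − (1 − 0.740600)(1 − 0.824500) = 0.954475
Series (seal-flush unit, [0.970038], and [0.954475]): 0.976300 × 0.970038 × 0.954475 = 0.9039

0.9039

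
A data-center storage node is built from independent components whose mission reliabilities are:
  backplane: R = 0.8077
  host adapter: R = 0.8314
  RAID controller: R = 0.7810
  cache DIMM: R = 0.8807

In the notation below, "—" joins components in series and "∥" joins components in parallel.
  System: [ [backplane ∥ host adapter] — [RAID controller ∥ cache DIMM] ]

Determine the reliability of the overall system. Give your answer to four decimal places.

Parallel (backplane and host adapter): 1 − (1 − 0.807700)(1 − 0.831400) = 0.967578
Parallel (RAID controller and cache DIMM): 1 − (1 − 0.781000)(1 − 0.880700) = 0.973873
Series ([0.967578] and [0.973873]): 0.967578 × 0.973873 = 0.9423

0.9423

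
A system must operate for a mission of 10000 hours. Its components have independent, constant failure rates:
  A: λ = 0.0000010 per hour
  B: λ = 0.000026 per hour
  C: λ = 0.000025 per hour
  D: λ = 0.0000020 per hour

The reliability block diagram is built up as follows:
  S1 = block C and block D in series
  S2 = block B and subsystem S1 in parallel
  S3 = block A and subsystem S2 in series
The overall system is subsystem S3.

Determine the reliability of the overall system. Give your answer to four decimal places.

0.9364

R(A) = exp(−0.0000010 × 10000) = 0.990050
R(B) = exp(−0.000026 × 10000) = 0.771052
R(C) = exp(−0.000025 × 10000) = 0.778801
R(D) = exp(−0.0000020 × 10000) = 0.980199
Series (C and D): 0.778801 × 0.980199 = 0.763380
Parallel (B and [0.763380]): 1 − (1 − 0.771052)(1 − 0.763380) = 0.945826
Series (A and [0.945826]): 0.990050 × 0.945826 = 0.9364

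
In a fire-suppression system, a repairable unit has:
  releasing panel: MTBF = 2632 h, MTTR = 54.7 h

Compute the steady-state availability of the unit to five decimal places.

0.97964

A(releasing panel) = MTBF/(MTBF+MTTR) = 2632/(2632+54.7) = 0.97964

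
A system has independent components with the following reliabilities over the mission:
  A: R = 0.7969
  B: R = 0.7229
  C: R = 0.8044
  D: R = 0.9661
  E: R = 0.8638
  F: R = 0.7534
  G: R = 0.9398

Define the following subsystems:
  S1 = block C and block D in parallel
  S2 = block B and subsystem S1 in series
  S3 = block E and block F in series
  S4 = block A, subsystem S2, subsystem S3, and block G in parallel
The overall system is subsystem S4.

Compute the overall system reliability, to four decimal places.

0.9988

Parallel (C and D): 1 − (1 − 0.804400)(1 − 0.966100) = 0.993369
Series (B and [0.993369]): 0.722900 × 0.993369 = 0.718106
Series (E and F): 0.863800 × 0.753400 = 0.650787
Parallel (A, [0.718106], [0.650787], and G): 1 − (1 − 0.796900)(1 − 0.718106)(1 − 0.650787)(1 − 0.939800) = 0.9988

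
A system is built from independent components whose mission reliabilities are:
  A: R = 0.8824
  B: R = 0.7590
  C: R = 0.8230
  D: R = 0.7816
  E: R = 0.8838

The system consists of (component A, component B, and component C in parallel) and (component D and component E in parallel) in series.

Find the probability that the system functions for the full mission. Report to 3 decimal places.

0.970

Parallel (A, B, and C): 1 − (1 − 0.88240)(1 − 0.75900)(1 − 0.82300) = 0.99498
Parallel (D and E): 1 − (1 − 0.78160)(1 − 0.88380) = 0.97462
Series ([0.99498] and [0.97462]): 0.99498 × 0.97462 = 0.970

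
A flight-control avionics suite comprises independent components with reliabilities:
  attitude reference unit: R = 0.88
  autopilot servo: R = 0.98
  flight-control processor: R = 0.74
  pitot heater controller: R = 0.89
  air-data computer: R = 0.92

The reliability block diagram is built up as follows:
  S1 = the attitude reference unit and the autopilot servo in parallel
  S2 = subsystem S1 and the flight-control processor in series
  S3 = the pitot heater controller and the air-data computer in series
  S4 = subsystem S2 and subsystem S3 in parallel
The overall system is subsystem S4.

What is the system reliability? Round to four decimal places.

Parallel (attitude reference unit and autopilot servo): 1 − (1 − 0.880000)(1 − 0.980000) = 0.997600
Series ([0.997600] and flight-control processor): 0.997600 × 0.740000 = 0.738224
Series (pitot heater controller and air-data computer): 0.890000 × 0.920000 = 0.818800
Parallel ([0.738224] and [0.818800]): 1 − (1 − 0.738224)(1 − 0.818800) = 0.9526

0.9526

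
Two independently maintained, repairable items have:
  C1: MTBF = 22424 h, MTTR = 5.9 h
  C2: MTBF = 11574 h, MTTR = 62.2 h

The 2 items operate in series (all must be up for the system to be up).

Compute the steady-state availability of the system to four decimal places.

A(C1) = MTBF/(MTBF+MTTR) = 22424/(22424+5.9) = 0.999737
A(C2) = MTBF/(MTBF+MTTR) = 11574/(11574+62.2) = 0.994655
Series availability: 0.999737 × 0.994655 = 0.9944

0.9944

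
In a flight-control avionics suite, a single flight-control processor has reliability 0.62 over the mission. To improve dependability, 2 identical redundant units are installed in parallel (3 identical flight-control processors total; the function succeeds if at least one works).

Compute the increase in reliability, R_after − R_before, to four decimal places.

0.3251

R_before = 0.62
R_after = 1 − (1 − 0.62)^3 = 0.9451
ΔR = 0.9451 − 0.62 = 0.3251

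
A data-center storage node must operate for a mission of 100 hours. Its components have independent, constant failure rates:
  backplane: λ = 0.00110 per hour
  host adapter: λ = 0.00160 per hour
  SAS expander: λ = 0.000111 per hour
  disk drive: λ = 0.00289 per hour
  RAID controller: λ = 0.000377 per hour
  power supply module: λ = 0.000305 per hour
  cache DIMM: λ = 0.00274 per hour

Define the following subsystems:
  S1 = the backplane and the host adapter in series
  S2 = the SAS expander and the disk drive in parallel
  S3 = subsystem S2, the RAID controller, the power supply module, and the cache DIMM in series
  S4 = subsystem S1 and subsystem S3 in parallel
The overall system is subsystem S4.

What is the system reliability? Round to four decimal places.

0.9310

R(backplane) = exp(−0.00110 × 100) = 0.895834
R(host adapter) = exp(−0.00160 × 100) = 0.852144
R(SAS expander) = exp(−0.000111 × 100) = 0.988961
R(disk drive) = exp(−0.00289 × 100) = 0.749012
R(RAID controller) = exp(−0.000377 × 100) = 0.963002
R(power supply module) = exp(−0.000305 × 100) = 0.969960
R(cache DIMM) = exp(−0.00274 × 100) = 0.760332
Series (backplane and host adapter): 0.895834 × 0.852144 = 0.763380
Parallel (SAS expander and disk drive): 1 − (1 − 0.988961)(1 − 0.749012) = 0.997229
Series ([0.997229], RAID controller, power supply module, and cache DIMM): 0.997229 × 0.963002 × 0.969960 × 0.760332 = 0.708238
Parallel ([0.763380] and [0.708238]): 1 − (1 − 0.763380)(1 − 0.708238) = 0.9310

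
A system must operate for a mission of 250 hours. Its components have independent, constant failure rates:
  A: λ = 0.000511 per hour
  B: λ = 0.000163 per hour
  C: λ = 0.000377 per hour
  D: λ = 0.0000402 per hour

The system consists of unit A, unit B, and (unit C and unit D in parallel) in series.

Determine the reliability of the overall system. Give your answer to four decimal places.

0.8442

R(A) = exp(−0.000511 × 250) = 0.880073
R(B) = exp(−0.000163 × 250) = 0.960069
R(C) = exp(−0.000377 × 250) = 0.910055
R(D) = exp(−0.0000402 × 250) = 0.990000
Parallel (C and D): 1 − (1 − 0.910055)(1 − 0.990000) = 0.999101
Series (A, B, and [0.999101]): 0.880073 × 0.960069 × 0.999101 = 0.8442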